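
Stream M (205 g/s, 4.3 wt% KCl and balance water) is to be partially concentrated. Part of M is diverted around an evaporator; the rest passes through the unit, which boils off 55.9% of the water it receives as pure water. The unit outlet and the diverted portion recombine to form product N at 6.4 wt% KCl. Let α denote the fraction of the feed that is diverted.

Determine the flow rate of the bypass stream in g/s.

79.26 g/s

All 205×0.043 = 8.815 g/s of KCl reaches N, so N = 8.815/0.064 = 137.73 g/s and vapour = 67.266 g/s.
The evaporator receives (1−α)·205 of feed at 0.957 water and removes 0.559 of that water:
0.559×0.957×(1−α)×205 = 67.266
(1−α) = 67.266/109.67 = 0.6134;  α = 0.3866.
Bypass flow = 0.3866×205 = 79.261 g/s.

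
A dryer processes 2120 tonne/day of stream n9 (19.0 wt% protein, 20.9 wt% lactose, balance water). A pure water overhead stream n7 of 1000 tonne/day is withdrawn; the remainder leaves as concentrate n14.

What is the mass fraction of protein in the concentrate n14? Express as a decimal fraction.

0.3596

protein is not removed: 2120×0.190 = 402.8 tonne/day of protein enters n14.
Concentrate = 2120 − 1000 = 1120 tonne/day.
Mass fraction = 402.8/1120 = 0.3596.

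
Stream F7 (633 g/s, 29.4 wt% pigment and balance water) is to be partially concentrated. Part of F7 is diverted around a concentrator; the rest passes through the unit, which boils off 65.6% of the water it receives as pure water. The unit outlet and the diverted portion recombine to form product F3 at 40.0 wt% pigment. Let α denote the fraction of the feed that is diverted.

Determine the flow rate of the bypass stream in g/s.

270.8 g/s

All 633×0.294 = 186.1 g/s of pigment reaches F3, so F3 = 186.1/0.400 = 465.25 g/s and vapour = 167.75 g/s.
The evaporator receives (1−α)·633 of feed at 0.706 water and removes 0.656 of that water:
0.656×0.706×(1−α)×633 = 167.75
(1−α) = 167.75/293.17 = 0.5722;  α = 0.4278.
Bypass flow = 0.4278×633 = 270.81 g/s.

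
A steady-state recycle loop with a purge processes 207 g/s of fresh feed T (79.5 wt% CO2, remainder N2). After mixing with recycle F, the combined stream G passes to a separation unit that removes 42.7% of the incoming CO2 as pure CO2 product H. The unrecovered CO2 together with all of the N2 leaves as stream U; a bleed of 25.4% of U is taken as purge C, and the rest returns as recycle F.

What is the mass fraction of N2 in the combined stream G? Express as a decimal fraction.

N2 enters only via T and leaves only via the purge: 207×0.205 = 0.254×(N2 in U), and the separation unit passes all N2, so N2 in G = N2 in U = 167.07 g/s.
CO2 in G: m_A = 207×0.795 + (1−0.254)·(1−0.427)·m_A, so m_A = 164.56/0.5725 = 287.43 g/s.
G = 287.43 + 167.07 = 454.5 g/s.
N2 fraction in G = 167.07/454.5 = 0.368.

0.368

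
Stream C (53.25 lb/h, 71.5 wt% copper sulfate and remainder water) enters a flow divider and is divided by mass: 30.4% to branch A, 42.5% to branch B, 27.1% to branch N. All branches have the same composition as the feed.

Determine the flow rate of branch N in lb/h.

Branch N flow = 0.271×53.25 = 14.431 lb/h.

14.43 lb/h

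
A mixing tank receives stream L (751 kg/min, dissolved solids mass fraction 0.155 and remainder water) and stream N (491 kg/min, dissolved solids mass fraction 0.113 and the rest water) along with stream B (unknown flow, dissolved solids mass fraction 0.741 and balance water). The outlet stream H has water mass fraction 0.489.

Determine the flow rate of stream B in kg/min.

2012 kg/min

Let B be the unknown flow. Total out = 1242 + B.
water balance: 1070.1 + 0.259·B = 0.489·(1242 + B)
(0.259 − 0.489)·B = 0.489×1242 − 1070.1 = -462.77
B = -462.77 / -0.230 = 2012.1 kg/min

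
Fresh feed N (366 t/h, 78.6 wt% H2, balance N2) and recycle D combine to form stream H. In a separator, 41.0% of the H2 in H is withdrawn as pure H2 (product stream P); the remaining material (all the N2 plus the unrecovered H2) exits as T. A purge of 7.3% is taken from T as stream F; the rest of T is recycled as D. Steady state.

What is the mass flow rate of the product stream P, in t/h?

260.3 t/h

H2 in H: m_A = 366×0.786 + (1−0.073)·(1−0.410)·m_A, so m_A = 287.68/0.4531 = 634.95 t/h.
Product P = 0.410×634.95 = 260.33 t/h.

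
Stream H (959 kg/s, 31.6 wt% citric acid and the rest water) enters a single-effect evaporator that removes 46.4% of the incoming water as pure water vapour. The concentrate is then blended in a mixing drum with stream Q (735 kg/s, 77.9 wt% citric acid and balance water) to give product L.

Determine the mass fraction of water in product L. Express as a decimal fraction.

0.370

Vapour removed = 0.464×0.684×959 = 304.36 kg/s; concentrate = 654.64 kg/s.
water reaching the mixer = 351.59 (from concentrate) + 735×0.221 = 514.03 kg/s.
Product flow = 654.64 + 735 = 1389.6 kg/s; water fraction = 0.370.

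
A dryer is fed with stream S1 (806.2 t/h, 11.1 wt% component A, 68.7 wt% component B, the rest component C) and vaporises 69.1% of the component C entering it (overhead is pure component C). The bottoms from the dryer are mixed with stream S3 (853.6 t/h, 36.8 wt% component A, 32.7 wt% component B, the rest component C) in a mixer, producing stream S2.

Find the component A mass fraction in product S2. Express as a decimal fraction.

0.261

Vapour removed = 0.691×0.202×806.2 = 112.53 t/h; concentrate = 693.67 t/h.
component A reaching the mixer = 89.488 (from concentrate) + 853.6×0.368 = 403.61 t/h.
Product flow = 693.67 + 853.6 = 1547.3 t/h; component A fraction = 0.261.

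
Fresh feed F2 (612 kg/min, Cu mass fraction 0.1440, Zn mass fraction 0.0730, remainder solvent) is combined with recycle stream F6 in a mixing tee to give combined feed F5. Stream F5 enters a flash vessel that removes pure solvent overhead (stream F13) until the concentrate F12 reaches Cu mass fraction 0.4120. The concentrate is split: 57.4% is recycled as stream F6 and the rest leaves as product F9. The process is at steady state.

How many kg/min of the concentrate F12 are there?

Overall Cu balance (none leaves overhead): Cu in fresh feed = Cu in product, i.e. 612×0.144 = (1−0.574)·F12·0.412.
F12 = 88.128/(0.412×0.426) = 502.12 kg/min.

502.1 kg/min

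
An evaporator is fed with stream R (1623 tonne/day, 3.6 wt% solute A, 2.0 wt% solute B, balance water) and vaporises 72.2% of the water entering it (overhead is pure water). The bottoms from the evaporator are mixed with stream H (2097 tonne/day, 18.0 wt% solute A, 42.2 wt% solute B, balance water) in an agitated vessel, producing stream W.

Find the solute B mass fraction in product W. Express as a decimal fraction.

0.351

Vapour removed = 0.722×0.944×1623 = 1106.2 tonne/day; concentrate = 516.82 tonne/day.
solute B reaching the mixer = 32.46 (from concentrate) + 2097×0.422 = 917.39 tonne/day.
Product flow = 516.82 + 2097 = 2613.8 tonne/day; solute B fraction = 0.351.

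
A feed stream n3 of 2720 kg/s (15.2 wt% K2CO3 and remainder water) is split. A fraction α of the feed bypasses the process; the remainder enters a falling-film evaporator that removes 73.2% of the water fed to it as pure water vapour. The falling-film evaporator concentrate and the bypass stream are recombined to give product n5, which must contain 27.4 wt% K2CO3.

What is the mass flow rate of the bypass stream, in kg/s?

768.9 kg/s

All 2720×0.152 = 413.44 kg/s of K2CO3 reaches n5, so n5 = 413.44/0.274 = 1508.9 kg/s and vapour = 1211.1 kg/s.
The evaporator receives (1−α)·2720 of feed at 0.848 water and removes 0.732 of that water:
0.732×0.848×(1−α)×2720 = 1211.1
(1−α) = 1211.1/1688.4 = 0.7173;  α = 0.2827.
Bypass flow = 0.2827×2720 = 768.94 kg/s.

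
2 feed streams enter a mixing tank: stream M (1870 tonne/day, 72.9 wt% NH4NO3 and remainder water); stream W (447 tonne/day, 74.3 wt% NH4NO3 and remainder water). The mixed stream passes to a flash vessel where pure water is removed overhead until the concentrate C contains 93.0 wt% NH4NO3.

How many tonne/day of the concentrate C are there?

1823 tonne/day

NH4NO3 entering = 1870×0.729 + 447×0.743 = 1695.4 tonne/day.
All NH4NO3 reports to C, so C = 1695.4/0.930 = 1823 tonne/day.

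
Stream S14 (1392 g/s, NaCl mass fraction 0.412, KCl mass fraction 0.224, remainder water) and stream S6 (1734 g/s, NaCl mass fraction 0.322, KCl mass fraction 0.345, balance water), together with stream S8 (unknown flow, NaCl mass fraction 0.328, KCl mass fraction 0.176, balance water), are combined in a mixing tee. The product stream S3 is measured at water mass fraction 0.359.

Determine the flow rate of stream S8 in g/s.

Let S8 be the unknown flow. Total out = 3126 + S8.
water balance: 1084.1 + 0.496·S8 = 0.359·(3126 + S8)
(0.496 − 0.359)·S8 = 0.359×3126 − 1084.1 = 38.124
S8 = 38.124 / 0.137 = 278.28 g/s

278.3 g/s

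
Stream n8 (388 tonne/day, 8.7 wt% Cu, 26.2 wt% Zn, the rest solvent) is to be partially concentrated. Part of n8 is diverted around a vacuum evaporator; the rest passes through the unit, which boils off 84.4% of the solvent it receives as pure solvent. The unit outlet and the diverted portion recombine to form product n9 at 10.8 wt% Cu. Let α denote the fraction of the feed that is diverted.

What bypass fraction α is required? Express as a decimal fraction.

All 388×0.087 = 33.756 tonne/day of Cu reaches n9, so n9 = 33.756/0.108 = 312.56 tonne/day and vapour = 75.444 tonne/day.
The evaporator receives (1−α)·388 of feed at 0.651 solvent and removes 0.844 of that solvent:
0.844×0.651×(1−α)×388 = 75.444
(1−α) = 75.444/213.18 = 0.3539;  α = 0.6461.

0.646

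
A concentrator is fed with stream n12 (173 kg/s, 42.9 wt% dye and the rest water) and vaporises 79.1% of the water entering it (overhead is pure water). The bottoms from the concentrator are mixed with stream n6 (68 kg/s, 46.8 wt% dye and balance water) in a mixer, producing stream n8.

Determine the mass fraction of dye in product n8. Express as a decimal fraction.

Vapour removed = 0.791×0.571×173 = 78.137 kg/s; concentrate = 94.863 kg/s.
dye reaching the mixer = 74.217 (from concentrate) + 68×0.468 = 106.04 kg/s.
Product flow = 94.863 + 68 = 162.86 kg/s; dye fraction = 0.651.

0.651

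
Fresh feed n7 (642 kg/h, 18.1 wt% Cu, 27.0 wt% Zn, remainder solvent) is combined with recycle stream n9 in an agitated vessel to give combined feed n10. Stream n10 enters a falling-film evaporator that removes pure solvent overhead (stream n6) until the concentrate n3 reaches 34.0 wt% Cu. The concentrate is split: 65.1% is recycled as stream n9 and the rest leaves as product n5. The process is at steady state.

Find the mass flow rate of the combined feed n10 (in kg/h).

Overall Cu balance (none leaves overhead): Cu in fresh feed = Cu in product, i.e. 642×0.181 = (1−0.651)·n3·0.340.
n3 = 116.2/(0.340×0.349) = 979.29 kg/h.
Recycle n9 = 0.651×979.29 = 637.51 kg/h.
Combined feed n10 = 642 + 637.51 = 1279.5 kg/h.

1280 kg/h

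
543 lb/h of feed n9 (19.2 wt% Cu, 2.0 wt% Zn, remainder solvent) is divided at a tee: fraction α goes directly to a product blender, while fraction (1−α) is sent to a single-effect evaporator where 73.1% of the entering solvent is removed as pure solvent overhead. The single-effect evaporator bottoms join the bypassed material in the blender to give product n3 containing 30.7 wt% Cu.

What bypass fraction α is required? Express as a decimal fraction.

All 543×0.192 = 104.26 lb/h of Cu reaches n3, so n3 = 104.26/0.307 = 339.6 lb/h and vapour = 203.4 lb/h.
The evaporator receives (1−α)·543 of feed at 0.788 solvent and removes 0.731 of that solvent:
0.731×0.788×(1−α)×543 = 203.4
(1−α) = 203.4/312.78 = 0.6503;  α = 0.3497.

0.350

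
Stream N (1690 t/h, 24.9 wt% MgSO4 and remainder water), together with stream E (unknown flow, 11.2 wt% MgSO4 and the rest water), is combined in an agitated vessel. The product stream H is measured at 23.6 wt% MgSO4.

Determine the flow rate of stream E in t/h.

177.2 t/h

Let E be the unknown flow. Total out = 1690 + E.
MgSO4 balance: 420.81 + 0.112·E = 0.236·(1690 + E)
(0.112 − 0.236)·E = 0.236×1690 − 420.81 = -21.97
E = -21.97 / -0.124 = 177.18 t/h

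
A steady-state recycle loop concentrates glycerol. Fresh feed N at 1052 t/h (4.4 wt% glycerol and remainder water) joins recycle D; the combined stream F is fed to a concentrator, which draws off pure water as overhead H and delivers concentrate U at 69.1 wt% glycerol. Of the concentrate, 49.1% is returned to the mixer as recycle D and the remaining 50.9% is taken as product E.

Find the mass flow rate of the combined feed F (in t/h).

Overall glycerol balance (none leaves overhead): glycerol in fresh feed = glycerol in product, i.e. 1052×0.044 = (1−0.491)·U·0.691.
U = 46.288/(0.691×0.509) = 131.61 t/h.
Recycle D = 0.491×131.61 = 64.618 t/h.
Combined feed F = 1052 + 64.618 = 1116.6 t/h.

1117 t/h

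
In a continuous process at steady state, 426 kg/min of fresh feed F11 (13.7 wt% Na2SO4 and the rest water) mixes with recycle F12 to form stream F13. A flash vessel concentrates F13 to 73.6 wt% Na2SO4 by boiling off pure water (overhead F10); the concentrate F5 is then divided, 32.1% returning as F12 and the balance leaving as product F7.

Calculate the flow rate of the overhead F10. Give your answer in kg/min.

346.7 kg/min

Overall Na2SO4 balance (none leaves overhead): Na2SO4 in fresh feed = Na2SO4 in product, i.e. 426×0.137 = (1−0.321)·F5·0.736.
F5 = 58.362/(0.736×0.679) = 116.78 kg/min.
Recycle F12 = 0.321×116.78 = 37.488 kg/min.
Combined feed F13 = 426 + 37.488 = 463.49 kg/min.
Overhead F10 = F13 − F5 = 463.49 − 116.78 = 346.7 kg/min.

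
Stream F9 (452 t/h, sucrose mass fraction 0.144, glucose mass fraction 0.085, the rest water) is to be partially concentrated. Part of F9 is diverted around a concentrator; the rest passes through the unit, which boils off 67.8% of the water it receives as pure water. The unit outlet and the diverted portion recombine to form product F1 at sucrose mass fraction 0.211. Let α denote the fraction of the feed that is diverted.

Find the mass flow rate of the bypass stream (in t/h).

All 452×0.144 = 65.088 t/h of sucrose reaches F1, so F1 = 65.088/0.211 = 308.47 t/h and vapour = 143.53 t/h.
The evaporator receives (1−α)·452 of feed at 0.771 water and removes 0.678 of that water:
0.678×0.771×(1−α)×452 = 143.53
(1−α) = 143.53/236.28 = 0.6074;  α = 0.3926.
Bypass flow = 0.3926×452 = 177.43 t/h.

177.4 t/h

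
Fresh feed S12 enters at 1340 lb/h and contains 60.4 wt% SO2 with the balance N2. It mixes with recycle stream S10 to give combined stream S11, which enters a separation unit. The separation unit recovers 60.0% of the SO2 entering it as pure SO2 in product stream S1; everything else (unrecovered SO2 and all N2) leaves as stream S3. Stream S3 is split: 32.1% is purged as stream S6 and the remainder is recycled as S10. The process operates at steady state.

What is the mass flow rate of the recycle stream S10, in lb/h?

N2 enters only via S12 and leaves only via the purge: 1340×0.396 = 0.321×(N2 in S3), and the separation unit passes all N2, so N2 in S11 = N2 in S3 = 1653.1 lb/h.
SO2 in S11: m_A = 1340×0.604 + (1−0.321)·(1−0.600)·m_A, so m_A = 809.36/0.7284 = 1111.1 lb/h.
S3 = (1−0.600)×1111.1 + 1653.1 = 2097.5 lb/h.
Recycle S10 = (1−0.321)×2097.5 = 1424.2 lb/h.

1424 lb/h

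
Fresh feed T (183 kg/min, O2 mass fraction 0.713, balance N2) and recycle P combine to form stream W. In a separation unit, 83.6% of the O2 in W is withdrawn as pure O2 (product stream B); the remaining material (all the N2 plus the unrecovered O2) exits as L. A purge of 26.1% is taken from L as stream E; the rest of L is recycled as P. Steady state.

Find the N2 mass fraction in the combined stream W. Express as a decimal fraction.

0.575

N2 enters only via T and leaves only via the purge: 183×0.287 = 0.261×(N2 in L), and the separation unit passes all N2, so N2 in W = N2 in L = 201.23 kg/min.
O2 in W: m_A = 183×0.713 + (1−0.261)·(1−0.836)·m_A, so m_A = 130.48/0.8788 = 148.47 kg/min.
W = 148.47 + 201.23 = 349.7 kg/min.
N2 fraction in W = 201.23/349.7 = 0.575.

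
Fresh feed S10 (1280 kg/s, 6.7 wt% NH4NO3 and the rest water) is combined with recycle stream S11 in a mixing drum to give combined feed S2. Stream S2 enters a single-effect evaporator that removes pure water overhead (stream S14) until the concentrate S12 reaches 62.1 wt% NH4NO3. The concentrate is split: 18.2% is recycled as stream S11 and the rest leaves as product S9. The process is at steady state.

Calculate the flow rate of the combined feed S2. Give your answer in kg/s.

Overall NH4NO3 balance (none leaves overhead): NH4NO3 in fresh feed = NH4NO3 in product, i.e. 1280×0.067 = (1−0.182)·S12·0.621.
S12 = 85.76/(0.621×0.818) = 168.83 kg/s.
Recycle S11 = 0.182×168.83 = 30.726 kg/s.
Combined feed S2 = 1280 + 30.726 = 1310.7 kg/s.

1311 kg/s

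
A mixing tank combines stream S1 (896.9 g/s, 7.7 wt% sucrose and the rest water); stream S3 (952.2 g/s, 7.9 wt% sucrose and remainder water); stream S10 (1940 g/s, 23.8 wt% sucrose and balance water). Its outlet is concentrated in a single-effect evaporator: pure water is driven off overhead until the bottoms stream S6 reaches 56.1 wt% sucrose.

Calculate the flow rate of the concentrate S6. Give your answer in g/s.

sucrose entering = 896.9×0.077 + 952.2×0.079 + 1940×0.238 = 606.01 g/s.
All sucrose reports to S6, so S6 = 606.01/0.561 = 1080.2 g/s.

1080 g/s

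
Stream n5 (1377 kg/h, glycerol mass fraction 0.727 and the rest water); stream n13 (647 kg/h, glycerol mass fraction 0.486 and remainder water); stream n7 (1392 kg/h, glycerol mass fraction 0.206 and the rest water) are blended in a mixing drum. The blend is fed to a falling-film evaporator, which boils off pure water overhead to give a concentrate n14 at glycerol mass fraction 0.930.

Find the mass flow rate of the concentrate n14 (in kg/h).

1723 kg/h

glycerol entering = 1377×0.727 + 647×0.486 + 1392×0.206 = 1602.3 kg/h.
All glycerol reports to n14, so n14 = 1602.3/0.930 = 1722.9 kg/h.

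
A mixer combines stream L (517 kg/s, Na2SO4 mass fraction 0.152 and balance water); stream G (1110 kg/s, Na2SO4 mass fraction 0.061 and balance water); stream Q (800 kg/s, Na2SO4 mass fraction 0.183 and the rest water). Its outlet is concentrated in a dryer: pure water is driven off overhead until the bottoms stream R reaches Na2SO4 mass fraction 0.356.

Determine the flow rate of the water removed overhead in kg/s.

1605 kg/s

Na2SO4 entering = 517×0.152 + 1110×0.061 + 800×0.183 = 292.69 kg/s.
All Na2SO4 reports to R, so R = 292.69/0.356 = 822.17 kg/s.
Total feed = 2427 kg/s; overhead = 2427 − 822.17 = 1604.8 kg/s.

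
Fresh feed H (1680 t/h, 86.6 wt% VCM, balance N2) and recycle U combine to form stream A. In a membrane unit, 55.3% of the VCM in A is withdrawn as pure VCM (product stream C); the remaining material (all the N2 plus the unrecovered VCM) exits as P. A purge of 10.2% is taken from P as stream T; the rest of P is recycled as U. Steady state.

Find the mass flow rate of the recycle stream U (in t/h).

N2 enters only via H and leaves only via the purge: 1680×0.134 = 0.102×(N2 in P), and the membrane unit passes all N2, so N2 in A = N2 in P = 2207.1 t/h.
VCM in A: m_A = 1680×0.866 + (1−0.102)·(1−0.553)·m_A, so m_A = 1454.9/0.5986 = 2430.5 t/h.
P = (1−0.553)×2430.5 + 2207.1 = 3293.5 t/h.
Recycle U = (1−0.102)×3293.5 = 2957.6 t/h.

2958 t/h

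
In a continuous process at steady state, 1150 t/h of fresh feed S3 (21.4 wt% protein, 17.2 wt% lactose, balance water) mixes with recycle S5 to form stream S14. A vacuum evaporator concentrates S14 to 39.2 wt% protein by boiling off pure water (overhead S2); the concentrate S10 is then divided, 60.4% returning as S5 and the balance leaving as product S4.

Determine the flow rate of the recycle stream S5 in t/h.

957.6 t/h

Overall protein balance (none leaves overhead): protein in fresh feed = protein in product, i.e. 1150×0.214 = (1−0.604)·S10·0.392.
S10 = 246.1/(0.392×0.396) = 1585.4 t/h.
Recycle S5 = 0.604×1585.4 = 957.56 t/h.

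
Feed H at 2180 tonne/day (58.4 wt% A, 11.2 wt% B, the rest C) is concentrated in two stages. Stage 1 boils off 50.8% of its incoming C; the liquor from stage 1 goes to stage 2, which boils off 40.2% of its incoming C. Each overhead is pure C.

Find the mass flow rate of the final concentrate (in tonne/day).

C in feed = 2180×0.304 = 662.72 tonne/day.
After stage 1: C left = (1−0.508)×662.72 = 326.06; stream total = 1843.3 tonne/day.
After stage 2: C left = (1−0.402)×326.06 = 194.98; final concentrate = 1712.3 tonne/day.

1712 tonne/day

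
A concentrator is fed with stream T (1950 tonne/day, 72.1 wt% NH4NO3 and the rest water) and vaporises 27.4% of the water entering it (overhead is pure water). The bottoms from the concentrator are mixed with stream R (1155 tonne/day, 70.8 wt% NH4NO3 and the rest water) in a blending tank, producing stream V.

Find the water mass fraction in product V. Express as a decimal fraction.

0.248

Vapour removed = 0.274×0.279×1950 = 149.07 tonne/day; concentrate = 1800.9 tonne/day.
water reaching the mixer = 394.98 (from concentrate) + 1155×0.292 = 732.24 tonne/day.
Product flow = 1800.9 + 1155 = 2955.9 tonne/day; water fraction = 0.248.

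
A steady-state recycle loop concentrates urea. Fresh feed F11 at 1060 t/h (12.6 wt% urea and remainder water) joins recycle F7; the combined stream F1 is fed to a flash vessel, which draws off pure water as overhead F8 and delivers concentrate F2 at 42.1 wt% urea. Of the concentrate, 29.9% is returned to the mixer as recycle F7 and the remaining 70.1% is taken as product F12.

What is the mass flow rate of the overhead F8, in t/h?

Overall urea balance (none leaves overhead): urea in fresh feed = urea in product, i.e. 1060×0.126 = (1−0.299)·F2·0.421.
F2 = 133.56/(0.421×0.701) = 452.56 t/h.
Recycle F7 = 0.299×452.56 = 135.32 t/h.
Combined feed F1 = 1060 + 135.32 = 1195.3 t/h.
Overhead F8 = F1 − F2 = 1195.3 − 452.56 = 742.76 t/h.

742.8 t/h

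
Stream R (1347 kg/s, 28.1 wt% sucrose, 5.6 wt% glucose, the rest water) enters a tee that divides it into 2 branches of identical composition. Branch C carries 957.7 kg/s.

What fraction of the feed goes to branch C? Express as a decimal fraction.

0.711

Fraction to C = 957.7/1347 = 0.7110.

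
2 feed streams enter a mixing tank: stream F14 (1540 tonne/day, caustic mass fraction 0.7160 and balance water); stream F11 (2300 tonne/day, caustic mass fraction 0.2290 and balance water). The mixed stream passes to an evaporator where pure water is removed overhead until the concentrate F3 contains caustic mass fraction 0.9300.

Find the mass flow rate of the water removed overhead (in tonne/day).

caustic entering = 1540×0.716 + 2300×0.229 = 1629.3 tonne/day.
All caustic reports to F3, so F3 = 1629.3/0.930 = 1752 tonne/day.
Total feed = 3840 tonne/day; overhead = 3840 − 1752 = 2088 tonne/day.

2088 tonne/day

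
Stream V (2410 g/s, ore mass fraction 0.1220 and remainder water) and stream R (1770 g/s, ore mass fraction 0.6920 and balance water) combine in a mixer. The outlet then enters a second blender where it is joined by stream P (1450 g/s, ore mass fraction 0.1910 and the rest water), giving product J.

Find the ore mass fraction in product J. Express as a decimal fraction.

0.3190

Overall, product flow = 5630 g/s.
ore in = 2410×0.122 + 1770×0.692 + 1450×0.191 = 1795.8 g/s.
ore fraction in J = 0.3190.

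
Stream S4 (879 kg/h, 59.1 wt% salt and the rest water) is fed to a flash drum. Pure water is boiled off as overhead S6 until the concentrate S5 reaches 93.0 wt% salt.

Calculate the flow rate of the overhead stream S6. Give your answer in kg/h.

salt is conserved: 879×0.591 = 519.49 kg/h all reports to the concentrate.
Concentrate = 519.49/(target fraction) = 558.59 kg/h.
Overhead = 879 − 558.59 = 320.41 kg/h.

320.4 kg/h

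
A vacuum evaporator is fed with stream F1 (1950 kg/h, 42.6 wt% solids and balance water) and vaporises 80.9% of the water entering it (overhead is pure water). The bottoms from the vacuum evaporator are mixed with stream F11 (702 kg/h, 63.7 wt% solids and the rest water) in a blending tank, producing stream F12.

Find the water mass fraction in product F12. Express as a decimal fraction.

Vapour removed = 0.809×0.574×1950 = 905.51 kg/h; concentrate = 1044.5 kg/h.
water reaching the mixer = 213.79 (from concentrate) + 702×0.363 = 468.61 kg/h.
Product flow = 1044.5 + 702 = 1746.5 kg/h; water fraction = 0.2683.

0.2683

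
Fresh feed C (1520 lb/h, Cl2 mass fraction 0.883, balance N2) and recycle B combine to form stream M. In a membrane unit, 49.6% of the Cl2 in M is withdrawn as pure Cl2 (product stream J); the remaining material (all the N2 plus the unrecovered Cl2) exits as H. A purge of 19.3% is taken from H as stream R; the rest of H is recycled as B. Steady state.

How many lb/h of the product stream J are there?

Cl2 in M: m_A = 1520×0.883 + (1−0.193)·(1−0.496)·m_A, so m_A = 1342.2/0.5933 = 2262.3 lb/h.
Product J = 0.496×2262.3 = 1122.1 lb/h.

1122 lb/h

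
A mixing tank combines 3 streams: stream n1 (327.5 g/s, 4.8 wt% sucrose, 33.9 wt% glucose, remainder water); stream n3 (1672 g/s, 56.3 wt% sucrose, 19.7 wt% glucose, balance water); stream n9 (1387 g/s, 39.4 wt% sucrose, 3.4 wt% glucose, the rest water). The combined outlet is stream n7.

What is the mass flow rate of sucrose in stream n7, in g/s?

1504 g/s

sucrose out = sucrose in = 327.5×0.048 + 1672×0.563 + 1387×0.394 = 1503.5 g/s.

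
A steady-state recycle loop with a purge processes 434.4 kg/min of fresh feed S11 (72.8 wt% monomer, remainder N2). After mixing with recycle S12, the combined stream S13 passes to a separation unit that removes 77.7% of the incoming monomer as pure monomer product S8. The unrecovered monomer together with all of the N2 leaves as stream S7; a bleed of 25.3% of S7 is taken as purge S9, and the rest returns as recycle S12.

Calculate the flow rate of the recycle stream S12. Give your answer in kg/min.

412.1 kg/min

N2 enters only via S11 and leaves only via the purge: 434.4×0.272 = 0.253×(N2 in S7), and the separation unit passes all N2, so N2 in S13 = N2 in S7 = 467.02 kg/min.
monomer in S13: m_A = 434.4×0.728 + (1−0.253)·(1−0.777)·m_A, so m_A = 316.24/0.8334 = 379.45 kg/min.
S7 = (1−0.777)×379.45 + 467.02 = 551.64 kg/min.
Recycle S12 = (1−0.253)×551.64 = 412.08 kg/min.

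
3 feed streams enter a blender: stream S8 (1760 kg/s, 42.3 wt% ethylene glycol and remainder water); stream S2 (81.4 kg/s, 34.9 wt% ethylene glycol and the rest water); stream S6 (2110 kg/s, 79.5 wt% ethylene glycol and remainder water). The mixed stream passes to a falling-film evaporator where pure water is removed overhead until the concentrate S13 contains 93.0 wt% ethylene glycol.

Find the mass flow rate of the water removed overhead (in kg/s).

ethylene glycol entering = 1760×0.423 + 81.4×0.349 + 2110×0.795 = 2450.3 kg/s.
All ethylene glycol reports to S13, so S13 = 2450.3/0.930 = 2634.8 kg/s.
Total feed = 3951.4 kg/s; overhead = 3951.4 − 2634.8 = 1316.6 kg/s.

1317 kg/s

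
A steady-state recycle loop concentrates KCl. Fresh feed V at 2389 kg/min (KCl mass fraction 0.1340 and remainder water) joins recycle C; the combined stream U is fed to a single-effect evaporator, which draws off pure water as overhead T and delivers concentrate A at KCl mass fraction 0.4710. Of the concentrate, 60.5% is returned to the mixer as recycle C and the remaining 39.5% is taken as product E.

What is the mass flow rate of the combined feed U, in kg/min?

Overall KCl balance (none leaves overhead): KCl in fresh feed = KCl in product, i.e. 2389×0.134 = (1−0.605)·A·0.471.
A = 320.13/(0.471×0.395) = 1720.7 kg/min.
Recycle C = 0.605×1720.7 = 1041 kg/min.
Combined feed U = 2389 + 1041 = 3430 kg/min.

3430 kg/min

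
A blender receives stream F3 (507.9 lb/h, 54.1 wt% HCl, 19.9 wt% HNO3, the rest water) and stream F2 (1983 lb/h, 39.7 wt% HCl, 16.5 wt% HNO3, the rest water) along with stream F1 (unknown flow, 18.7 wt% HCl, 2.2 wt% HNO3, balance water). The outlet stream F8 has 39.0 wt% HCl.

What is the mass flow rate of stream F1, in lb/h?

Let F1 be the unknown flow. Total out = 2490.9 + F1.
HCl balance: 1062 + 0.187·F1 = 0.390·(2490.9 + F1)
(0.187 − 0.390)·F1 = 0.390×2490.9 − 1062 = -90.574
F1 = -90.574 / -0.203 = 446.18 lb/h

446.2 lb/h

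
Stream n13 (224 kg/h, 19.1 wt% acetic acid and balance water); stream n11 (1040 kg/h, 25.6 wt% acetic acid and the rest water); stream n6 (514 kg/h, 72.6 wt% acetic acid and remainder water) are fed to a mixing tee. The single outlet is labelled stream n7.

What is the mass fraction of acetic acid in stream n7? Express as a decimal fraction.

0.3837

Total flow out = 224 + 1040 + 514 = 1778 kg/h.
acetic acid in = 224×0.191 + 1040×0.256 + 514×0.726 = 682.19 kg/h.
acetic acid mass fraction in n7 = 682.19/1778 = 0.3837.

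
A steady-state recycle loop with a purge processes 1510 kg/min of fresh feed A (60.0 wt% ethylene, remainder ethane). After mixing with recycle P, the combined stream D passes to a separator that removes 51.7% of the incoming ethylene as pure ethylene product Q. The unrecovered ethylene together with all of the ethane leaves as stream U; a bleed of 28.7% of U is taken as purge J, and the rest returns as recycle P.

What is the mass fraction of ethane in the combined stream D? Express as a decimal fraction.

0.6036

ethane enters only via A and leaves only via the purge: 1510×0.400 = 0.287×(ethane in U), and the separator passes all ethane, so ethane in D = ethane in U = 2104.5 kg/min.
ethylene in D: m_A = 1510×0.600 + (1−0.287)·(1−0.517)·m_A, so m_A = 906/0.6556 = 1381.9 kg/min.
D = 1381.9 + 2104.5 = 3486.4 kg/min.
ethane fraction in D = 2104.5/3486.4 = 0.6036.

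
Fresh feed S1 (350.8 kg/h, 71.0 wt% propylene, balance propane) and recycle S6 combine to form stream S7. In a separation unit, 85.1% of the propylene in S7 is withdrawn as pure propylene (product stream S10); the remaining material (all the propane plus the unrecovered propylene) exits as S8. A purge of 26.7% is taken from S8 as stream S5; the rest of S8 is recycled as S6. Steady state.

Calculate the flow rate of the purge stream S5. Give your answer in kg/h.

propane enters only via S1 and leaves only via the purge: 350.8×0.290 = 0.267×(propane in S8), and the separation unit passes all propane, so propane in S7 = propane in S8 = 381.02 kg/h.
propylene in S7: m_A = 350.8×0.710 + (1−0.267)·(1−0.851)·m_A, so m_A = 249.07/0.8908 = 279.61 kg/h.
S8 = (1−0.851)×279.61 + 381.02 = 422.68 kg/h.
Purge S5 = 0.267×422.68 = 112.86 kg/h.

112.9 kg/h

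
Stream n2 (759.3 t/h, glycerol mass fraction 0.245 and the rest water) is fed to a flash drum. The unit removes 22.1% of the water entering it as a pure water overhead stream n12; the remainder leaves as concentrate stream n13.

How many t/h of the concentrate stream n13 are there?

632.6 t/h

water entering = 759.3×0.755 = 573.27 t/h; overhead removed = 0.221×573.27 = 126.69 t/h.
Concentrate = 759.3 − 126.69 = 632.61 t/h.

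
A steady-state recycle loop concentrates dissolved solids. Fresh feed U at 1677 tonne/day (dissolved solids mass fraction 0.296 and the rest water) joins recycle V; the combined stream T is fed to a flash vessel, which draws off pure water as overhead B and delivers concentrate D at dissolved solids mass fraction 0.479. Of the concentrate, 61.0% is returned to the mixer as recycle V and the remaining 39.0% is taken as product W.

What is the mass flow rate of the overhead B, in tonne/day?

Overall dissolved solids balance (none leaves overhead): dissolved solids in fresh feed = dissolved solids in product, i.e. 1677×0.296 = (1−0.610)·D·0.479.
D = 496.39/(0.479×0.390) = 2657.2 tonne/day.
Recycle V = 0.610×2657.2 = 1620.9 tonne/day.
Combined feed T = 1677 + 1620.9 = 3297.9 tonne/day.
Overhead B = T − D = 3297.9 − 2657.2 = 640.69 tonne/day.

640.7 tonne/day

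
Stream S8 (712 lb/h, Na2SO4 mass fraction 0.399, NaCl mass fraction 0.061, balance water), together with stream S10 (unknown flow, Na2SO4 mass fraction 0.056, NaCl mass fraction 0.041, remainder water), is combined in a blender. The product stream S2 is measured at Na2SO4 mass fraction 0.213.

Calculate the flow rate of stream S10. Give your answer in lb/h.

Let S10 be the unknown flow. Total out = 712 + S10.
Na2SO4 balance: 284.09 + 0.056·S10 = 0.213·(712 + S10)
(0.056 − 0.213)·S10 = 0.213×712 − 284.09 = -132.43
S10 = -132.43 / -0.157 = 843.52 lb/h

843.5 lb/h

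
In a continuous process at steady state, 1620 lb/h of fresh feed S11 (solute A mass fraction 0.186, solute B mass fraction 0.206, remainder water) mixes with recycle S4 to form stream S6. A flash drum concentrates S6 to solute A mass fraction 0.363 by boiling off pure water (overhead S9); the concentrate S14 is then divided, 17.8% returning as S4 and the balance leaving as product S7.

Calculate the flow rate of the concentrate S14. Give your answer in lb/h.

1010 lb/h

Overall solute A balance (none leaves overhead): solute A in fresh feed = solute A in product, i.e. 1620×0.186 = (1−0.178)·S14·0.363.
S14 = 301.32/(0.363×0.822) = 1009.8 lb/h.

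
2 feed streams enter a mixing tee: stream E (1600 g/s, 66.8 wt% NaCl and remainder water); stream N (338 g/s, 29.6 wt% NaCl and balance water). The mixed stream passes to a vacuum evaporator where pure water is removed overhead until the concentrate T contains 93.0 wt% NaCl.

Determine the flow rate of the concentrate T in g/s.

NaCl entering = 1600×0.668 + 338×0.296 = 1168.8 g/s.
All NaCl reports to T, so T = 1168.8/0.930 = 1256.8 g/s.

1257 g/s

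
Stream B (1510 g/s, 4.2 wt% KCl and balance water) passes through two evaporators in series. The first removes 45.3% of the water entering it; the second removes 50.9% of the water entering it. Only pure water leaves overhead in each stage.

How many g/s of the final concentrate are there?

water in feed = 1510×0.958 = 1446.6 g/s.
After stage 1: water left = (1−0.453)×1446.6 = 791.28; stream total = 854.7 g/s.
After stage 2: water left = (1−0.509)×791.28 = 388.52; final concentrate = 451.94 g/s.

451.9 g/s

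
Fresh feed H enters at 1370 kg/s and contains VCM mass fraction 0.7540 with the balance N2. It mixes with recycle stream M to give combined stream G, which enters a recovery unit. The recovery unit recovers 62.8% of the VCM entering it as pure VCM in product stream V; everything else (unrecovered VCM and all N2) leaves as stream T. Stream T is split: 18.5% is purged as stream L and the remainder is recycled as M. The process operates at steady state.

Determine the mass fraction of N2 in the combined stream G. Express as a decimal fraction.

N2 enters only via H and leaves only via the purge: 1370×0.246 = 0.185×(N2 in T), and the recovery unit passes all N2, so N2 in G = N2 in T = 1821.7 kg/s.
VCM in G: m_A = 1370×0.754 + (1−0.185)·(1−0.628)·m_A, so m_A = 1033/0.6968 = 1482.4 kg/s.
G = 1482.4 + 1821.7 = 3304.1 kg/s.
N2 fraction in G = 1821.7/3304.1 = 0.5513.

0.5513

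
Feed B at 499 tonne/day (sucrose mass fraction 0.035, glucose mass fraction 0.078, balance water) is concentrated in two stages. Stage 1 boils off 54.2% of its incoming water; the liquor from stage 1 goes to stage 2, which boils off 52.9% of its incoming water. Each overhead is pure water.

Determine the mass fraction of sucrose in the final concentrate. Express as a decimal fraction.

water in feed = 499×0.887 = 442.61 tonne/day.
After stage 1: water left = (1−0.542)×442.61 = 202.72; stream total = 259.1 tonne/day.
After stage 2: water left = (1−0.529)×202.72 = 95.48; final concentrate = 151.87 tonne/day.
sucrose fraction = 17.465/151.87 = 0.115.

0.115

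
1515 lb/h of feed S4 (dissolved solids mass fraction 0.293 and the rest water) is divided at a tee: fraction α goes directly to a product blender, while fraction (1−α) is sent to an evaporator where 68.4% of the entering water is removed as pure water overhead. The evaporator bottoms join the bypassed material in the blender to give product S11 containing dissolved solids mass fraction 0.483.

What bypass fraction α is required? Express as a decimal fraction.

0.187

All 1515×0.293 = 443.89 lb/h of dissolved solids reaches S11, so S11 = 443.89/0.483 = 919.04 lb/h and vapour = 595.96 lb/h.
The evaporator receives (1−α)·1515 of feed at 0.707 water and removes 0.684 of that water:
0.684×0.707×(1−α)×1515 = 595.96
(1−α) = 595.96/732.64 = 0.8135;  α = 0.1865.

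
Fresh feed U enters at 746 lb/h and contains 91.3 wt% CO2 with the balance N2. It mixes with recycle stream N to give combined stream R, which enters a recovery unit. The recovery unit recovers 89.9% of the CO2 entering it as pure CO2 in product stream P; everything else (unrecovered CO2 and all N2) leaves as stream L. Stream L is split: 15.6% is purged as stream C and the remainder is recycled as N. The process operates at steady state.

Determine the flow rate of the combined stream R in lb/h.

1161 lb/h

N2 enters only via U and leaves only via the purge: 746×0.087 = 0.156×(N2 in L), and the recovery unit passes all N2, so N2 in R = N2 in L = 416.04 lb/h.
CO2 in R: m_A = 746×0.913 + (1−0.156)·(1−0.899)·m_A, so m_A = 681.1/0.9148 = 744.57 lb/h.
R = 744.57 + 416.04 = 1160.6 lb/h.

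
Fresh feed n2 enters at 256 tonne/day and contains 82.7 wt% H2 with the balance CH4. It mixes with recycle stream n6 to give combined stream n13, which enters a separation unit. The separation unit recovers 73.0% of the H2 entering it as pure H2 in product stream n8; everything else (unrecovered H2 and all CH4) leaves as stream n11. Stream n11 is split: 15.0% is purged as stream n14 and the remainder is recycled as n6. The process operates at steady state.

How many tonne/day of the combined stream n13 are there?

CH4 enters only via n2 and leaves only via the purge: 256×0.173 = 0.150×(CH4 in n11), and the separation unit passes all CH4, so CH4 in n13 = CH4 in n11 = 295.25 tonne/day.
H2 in n13: m_A = 256×0.827 + (1−0.150)·(1−0.730)·m_A, so m_A = 211.71/0.7705 = 274.77 tonne/day.
n13 = 274.77 + 295.25 = 570.03 tonne/day.

570 tonne/day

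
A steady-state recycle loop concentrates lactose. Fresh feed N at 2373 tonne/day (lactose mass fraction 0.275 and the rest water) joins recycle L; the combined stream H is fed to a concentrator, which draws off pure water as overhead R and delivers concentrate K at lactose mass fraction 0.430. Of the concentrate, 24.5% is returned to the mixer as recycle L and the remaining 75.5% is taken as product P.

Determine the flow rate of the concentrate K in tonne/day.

2010 tonne/day

Overall lactose balance (none leaves overhead): lactose in fresh feed = lactose in product, i.e. 2373×0.275 = (1−0.245)·K·0.430.
K = 652.58/(0.430×0.755) = 2010.1 tonne/day.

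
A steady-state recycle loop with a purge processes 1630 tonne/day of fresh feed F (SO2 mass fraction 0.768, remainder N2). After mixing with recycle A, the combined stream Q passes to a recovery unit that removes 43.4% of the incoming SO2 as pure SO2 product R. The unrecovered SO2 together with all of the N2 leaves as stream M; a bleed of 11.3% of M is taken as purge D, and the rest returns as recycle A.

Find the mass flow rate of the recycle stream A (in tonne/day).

4230 tonne/day

N2 enters only via F and leaves only via the purge: 1630×0.232 = 0.113×(N2 in M), and the recovery unit passes all N2, so N2 in Q = N2 in M = 3346.5 tonne/day.
SO2 in Q: m_A = 1630×0.768 + (1−0.113)·(1−0.434)·m_A, so m_A = 1251.8/0.4980 = 2513.9 tonne/day.
M = (1−0.434)×2513.9 + 3346.5 = 4769.4 tonne/day.
Recycle A = (1−0.113)×4769.4 = 4230.5 tonne/day.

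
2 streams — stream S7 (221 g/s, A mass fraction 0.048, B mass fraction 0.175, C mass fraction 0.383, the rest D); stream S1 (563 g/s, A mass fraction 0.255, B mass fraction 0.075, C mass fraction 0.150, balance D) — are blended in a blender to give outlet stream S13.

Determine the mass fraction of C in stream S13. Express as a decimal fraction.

0.216

Total flow out = 221 + 563 = 784 g/s.
C in = 221×0.383 + 563×0.150 = 169.09 g/s.
C mass fraction in S13 = 169.09/784 = 0.216.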